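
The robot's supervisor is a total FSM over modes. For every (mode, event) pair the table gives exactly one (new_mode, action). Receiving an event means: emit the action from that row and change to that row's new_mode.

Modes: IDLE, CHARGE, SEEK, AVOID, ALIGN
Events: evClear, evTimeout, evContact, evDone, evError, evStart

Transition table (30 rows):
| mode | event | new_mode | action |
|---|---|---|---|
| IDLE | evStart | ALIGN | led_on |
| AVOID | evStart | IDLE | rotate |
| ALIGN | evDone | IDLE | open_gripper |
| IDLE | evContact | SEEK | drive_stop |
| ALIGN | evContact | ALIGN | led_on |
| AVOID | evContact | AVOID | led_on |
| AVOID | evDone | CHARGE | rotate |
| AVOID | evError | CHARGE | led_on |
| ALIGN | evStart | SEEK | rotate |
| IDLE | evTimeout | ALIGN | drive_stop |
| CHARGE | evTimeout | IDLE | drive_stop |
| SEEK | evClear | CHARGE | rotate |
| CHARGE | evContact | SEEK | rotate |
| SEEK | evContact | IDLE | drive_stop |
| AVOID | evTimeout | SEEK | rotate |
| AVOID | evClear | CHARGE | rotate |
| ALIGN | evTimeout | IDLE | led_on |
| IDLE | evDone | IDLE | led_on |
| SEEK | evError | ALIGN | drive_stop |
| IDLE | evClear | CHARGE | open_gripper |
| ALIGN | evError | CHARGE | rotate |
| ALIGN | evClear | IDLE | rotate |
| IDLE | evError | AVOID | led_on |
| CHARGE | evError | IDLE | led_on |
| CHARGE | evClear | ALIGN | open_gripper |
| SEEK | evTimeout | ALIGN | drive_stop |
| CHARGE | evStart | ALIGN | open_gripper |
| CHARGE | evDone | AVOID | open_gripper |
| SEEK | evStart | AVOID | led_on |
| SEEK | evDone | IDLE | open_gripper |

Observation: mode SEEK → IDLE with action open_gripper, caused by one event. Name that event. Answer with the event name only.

evDone

try evClear: (SEEK, evClear) → (CHARGE, rotate)
try evTimeout: (SEEK, evTimeout) → (ALIGN, drive_stop)
try evContact: (SEEK, evContact) → (IDLE, drive_stop)
try evDone: (SEEK, evDone) → (IDLE, open_gripper)  ← matches
try evError: (SEEK, evError) → (ALIGN, drive_stop)
try evStart: (SEEK, evStart) → (AVOID, led_on)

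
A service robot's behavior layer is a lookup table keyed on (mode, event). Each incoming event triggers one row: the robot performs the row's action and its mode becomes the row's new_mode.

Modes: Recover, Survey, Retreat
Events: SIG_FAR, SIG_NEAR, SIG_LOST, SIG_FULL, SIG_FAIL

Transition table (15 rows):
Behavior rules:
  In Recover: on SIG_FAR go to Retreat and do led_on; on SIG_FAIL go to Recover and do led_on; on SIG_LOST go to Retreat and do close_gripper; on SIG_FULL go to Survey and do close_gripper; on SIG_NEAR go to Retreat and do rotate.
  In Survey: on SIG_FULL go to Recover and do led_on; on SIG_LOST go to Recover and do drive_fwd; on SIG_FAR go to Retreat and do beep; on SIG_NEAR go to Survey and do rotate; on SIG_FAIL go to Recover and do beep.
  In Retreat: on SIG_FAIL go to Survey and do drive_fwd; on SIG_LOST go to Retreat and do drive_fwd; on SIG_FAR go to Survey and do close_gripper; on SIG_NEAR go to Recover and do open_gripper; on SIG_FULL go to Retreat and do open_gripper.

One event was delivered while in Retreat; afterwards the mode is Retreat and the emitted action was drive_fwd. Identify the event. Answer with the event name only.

SIG_LOST

try SIG_FAR: (Retreat, SIG_FAR) → (Survey, close_gripper)
try SIG_NEAR: (Retreat, SIG_NEAR) → (Recover, open_gripper)
try SIG_LOST: (Retreat, SIG_LOST) → (Retreat, drive_fwd)  ← matches
try SIG_FULL: (Retreat, SIG_FULL) → (Retreat, open_gripper)
try SIG_FAIL: (Retreat, SIG_FAIL) → (Survey, drive_fwd)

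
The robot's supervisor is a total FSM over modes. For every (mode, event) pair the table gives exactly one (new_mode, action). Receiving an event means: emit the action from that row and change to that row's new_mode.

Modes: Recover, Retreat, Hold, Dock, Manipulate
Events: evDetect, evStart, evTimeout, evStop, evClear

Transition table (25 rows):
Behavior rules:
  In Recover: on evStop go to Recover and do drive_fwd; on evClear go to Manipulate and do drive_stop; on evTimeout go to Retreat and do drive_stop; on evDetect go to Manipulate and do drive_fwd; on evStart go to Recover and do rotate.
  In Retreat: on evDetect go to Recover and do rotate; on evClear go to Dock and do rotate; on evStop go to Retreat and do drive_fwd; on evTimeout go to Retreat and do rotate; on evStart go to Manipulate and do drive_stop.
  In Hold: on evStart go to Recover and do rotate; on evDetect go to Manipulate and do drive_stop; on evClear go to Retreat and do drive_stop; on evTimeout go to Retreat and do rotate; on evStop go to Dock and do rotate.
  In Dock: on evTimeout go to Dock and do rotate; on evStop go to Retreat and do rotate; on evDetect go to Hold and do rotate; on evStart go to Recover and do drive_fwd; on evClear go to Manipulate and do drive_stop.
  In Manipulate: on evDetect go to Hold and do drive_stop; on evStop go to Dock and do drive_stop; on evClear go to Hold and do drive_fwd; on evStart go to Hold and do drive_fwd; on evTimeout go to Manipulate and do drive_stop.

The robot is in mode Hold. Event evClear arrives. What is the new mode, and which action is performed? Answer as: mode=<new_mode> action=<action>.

mode=Retreat action=drive_stop

current mode = Hold; filter table to that mode:
  (Hold, evStart) → (Recover, rotate)
  (Hold, evDetect) → (Manipulate, drive_stop)
  (Hold, evClear) → (Retreat, drive_stop)  ← event matches
  (Hold, evTimeout) → (Retreat, rotate)
  (Hold, evStop) → (Dock, rotate)
event = evClear selects (Retreat, drive_stop)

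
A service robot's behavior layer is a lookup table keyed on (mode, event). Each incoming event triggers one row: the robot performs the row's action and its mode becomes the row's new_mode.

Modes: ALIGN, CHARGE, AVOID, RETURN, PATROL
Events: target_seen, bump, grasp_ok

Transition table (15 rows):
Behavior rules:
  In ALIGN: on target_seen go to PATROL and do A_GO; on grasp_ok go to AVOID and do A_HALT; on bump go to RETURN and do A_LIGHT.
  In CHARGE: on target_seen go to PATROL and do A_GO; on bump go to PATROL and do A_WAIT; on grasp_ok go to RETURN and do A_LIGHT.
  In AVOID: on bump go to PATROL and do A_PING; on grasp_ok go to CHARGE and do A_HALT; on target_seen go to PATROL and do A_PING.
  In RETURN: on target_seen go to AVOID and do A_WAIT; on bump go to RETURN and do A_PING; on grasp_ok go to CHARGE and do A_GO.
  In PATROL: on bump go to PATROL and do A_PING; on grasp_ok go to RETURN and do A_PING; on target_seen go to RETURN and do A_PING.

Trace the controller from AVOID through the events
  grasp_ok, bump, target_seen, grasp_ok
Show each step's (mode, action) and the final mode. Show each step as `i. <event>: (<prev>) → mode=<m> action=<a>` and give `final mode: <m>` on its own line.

1. grasp_ok: (AVOID) → mode=CHARGE action=A_HALT
2. bump: (CHARGE) → mode=PATROL action=A_WAIT
3. target_seen: (PATROL) → mode=RETURN action=A_PING
4. grasp_ok: (RETURN) → mode=CHARGE action=A_GO

final mode: CHARGE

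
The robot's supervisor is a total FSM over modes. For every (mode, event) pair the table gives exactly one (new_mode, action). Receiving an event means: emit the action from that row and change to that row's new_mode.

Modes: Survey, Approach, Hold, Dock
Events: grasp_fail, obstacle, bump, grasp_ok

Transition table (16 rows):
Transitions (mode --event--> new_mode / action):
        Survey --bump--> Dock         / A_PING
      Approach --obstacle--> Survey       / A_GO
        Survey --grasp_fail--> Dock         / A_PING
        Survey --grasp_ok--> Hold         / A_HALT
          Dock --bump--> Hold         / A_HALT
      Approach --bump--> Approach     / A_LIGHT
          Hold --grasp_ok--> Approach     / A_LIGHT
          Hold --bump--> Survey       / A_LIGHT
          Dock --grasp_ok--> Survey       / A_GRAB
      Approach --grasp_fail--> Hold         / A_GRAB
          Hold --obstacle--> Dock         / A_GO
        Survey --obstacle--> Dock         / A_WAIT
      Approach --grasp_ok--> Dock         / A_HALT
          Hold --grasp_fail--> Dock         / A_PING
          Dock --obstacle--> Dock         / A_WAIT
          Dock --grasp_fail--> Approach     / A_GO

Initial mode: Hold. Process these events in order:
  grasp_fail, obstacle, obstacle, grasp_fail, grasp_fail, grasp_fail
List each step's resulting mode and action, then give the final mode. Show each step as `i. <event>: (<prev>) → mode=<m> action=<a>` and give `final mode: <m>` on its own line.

1. grasp_fail: (Hold) → mode=Dock action=A_PING
2. obstacle: (Dock) → mode=Dock action=A_WAIT
3. obstacle: (Dock) → mode=Dock action=A_WAIT
4. grasp_fail: (Dock) → mode=Approach action=A_GO
5. grasp_fail: (Approach) → mode=Hold action=A_GRAB
6. grasp_fail: (Hold) → mode=Dock action=A_PING

final mode: Dock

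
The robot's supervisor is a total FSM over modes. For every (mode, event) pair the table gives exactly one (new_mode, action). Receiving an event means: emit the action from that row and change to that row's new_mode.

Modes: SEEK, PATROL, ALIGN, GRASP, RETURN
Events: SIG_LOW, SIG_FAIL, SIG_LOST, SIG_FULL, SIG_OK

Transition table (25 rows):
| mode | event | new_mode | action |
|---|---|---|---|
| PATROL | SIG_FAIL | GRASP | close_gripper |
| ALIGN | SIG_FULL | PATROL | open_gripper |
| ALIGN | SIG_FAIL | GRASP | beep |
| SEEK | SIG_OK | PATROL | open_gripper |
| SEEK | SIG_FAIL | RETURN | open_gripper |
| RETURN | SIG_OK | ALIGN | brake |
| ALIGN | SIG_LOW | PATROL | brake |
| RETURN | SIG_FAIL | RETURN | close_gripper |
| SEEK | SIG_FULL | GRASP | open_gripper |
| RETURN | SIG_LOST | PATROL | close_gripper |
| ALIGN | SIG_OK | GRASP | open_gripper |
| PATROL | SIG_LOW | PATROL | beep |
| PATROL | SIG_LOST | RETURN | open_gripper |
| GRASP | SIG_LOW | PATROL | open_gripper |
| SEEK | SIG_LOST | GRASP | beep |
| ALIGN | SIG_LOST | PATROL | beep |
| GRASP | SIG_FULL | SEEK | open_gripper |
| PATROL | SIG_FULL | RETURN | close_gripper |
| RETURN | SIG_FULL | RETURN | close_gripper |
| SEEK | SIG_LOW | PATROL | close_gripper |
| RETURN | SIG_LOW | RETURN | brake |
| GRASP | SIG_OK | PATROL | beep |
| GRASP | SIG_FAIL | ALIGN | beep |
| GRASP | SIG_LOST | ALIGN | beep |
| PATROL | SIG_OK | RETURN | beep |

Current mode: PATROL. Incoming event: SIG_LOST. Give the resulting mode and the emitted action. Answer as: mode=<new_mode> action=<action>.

mode=RETURN action=open_gripper

current mode = PATROL; filter table to that mode:
  (PATROL, SIG_FAIL) → (GRASP, close_gripper)
  (PATROL, SIG_LOW) → (PATROL, beep)
  (PATROL, SIG_LOST) → (RETURN, open_gripper)  ← event matches
  (PATROL, SIG_FULL) → (RETURN, close_gripper)
  (PATROL, SIG_OK) → (RETURN, beep)
event = SIG_LOST selects (RETURN, open_gripper)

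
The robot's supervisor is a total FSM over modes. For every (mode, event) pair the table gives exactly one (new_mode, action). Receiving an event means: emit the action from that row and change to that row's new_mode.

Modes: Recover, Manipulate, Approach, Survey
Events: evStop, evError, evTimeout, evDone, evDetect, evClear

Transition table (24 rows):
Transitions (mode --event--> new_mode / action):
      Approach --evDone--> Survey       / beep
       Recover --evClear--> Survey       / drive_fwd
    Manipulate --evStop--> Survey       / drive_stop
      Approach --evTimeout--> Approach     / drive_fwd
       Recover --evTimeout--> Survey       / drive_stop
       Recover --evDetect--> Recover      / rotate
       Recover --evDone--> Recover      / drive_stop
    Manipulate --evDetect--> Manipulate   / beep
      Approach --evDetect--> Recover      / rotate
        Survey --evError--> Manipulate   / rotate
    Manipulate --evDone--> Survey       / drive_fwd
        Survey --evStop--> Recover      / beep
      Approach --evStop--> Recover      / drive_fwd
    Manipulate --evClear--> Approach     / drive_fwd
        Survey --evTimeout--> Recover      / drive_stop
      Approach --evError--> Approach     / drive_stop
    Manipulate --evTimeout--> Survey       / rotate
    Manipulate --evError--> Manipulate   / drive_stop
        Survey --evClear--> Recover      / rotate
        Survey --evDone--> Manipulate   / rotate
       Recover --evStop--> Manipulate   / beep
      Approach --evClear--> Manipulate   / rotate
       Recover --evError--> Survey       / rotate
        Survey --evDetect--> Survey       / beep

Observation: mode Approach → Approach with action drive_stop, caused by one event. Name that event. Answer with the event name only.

try evStop: (Approach, evStop) → (Recover, drive_fwd)
try evError: (Approach, evError) → (Approach, drive_stop)  ← matches
try evTimeout: (Approach, evTimeout) → (Approach, drive_fwd)
try evDone: (Approach, evDone) → (Survey, beep)
try evDetect: (Approach, evDetect) → (Recover, rotate)
try evClear: (Approach, evClear) → (Manipulate, rotate)

evError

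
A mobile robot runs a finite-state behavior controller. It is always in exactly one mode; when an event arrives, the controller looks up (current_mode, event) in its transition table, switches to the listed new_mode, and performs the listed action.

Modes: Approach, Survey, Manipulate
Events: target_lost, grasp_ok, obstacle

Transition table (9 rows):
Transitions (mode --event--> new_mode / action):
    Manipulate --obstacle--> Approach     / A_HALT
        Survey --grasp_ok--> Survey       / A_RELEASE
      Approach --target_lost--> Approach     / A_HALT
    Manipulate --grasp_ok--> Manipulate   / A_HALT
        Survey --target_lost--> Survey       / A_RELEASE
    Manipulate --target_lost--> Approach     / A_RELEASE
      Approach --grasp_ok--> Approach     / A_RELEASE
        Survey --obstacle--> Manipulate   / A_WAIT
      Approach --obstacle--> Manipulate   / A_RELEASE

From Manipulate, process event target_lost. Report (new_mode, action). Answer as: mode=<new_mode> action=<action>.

mode=Approach action=A_RELEASE

current mode = Manipulate; filter table to that mode:
  (Manipulate, obstacle) → (Approach, A_HALT)
  (Manipulate, grasp_ok) → (Manipulate, A_HALT)
  (Manipulate, target_lost) → (Approach, A_RELEASE)  ← event matches
event = target_lost selects (Approach, A_RELEASE)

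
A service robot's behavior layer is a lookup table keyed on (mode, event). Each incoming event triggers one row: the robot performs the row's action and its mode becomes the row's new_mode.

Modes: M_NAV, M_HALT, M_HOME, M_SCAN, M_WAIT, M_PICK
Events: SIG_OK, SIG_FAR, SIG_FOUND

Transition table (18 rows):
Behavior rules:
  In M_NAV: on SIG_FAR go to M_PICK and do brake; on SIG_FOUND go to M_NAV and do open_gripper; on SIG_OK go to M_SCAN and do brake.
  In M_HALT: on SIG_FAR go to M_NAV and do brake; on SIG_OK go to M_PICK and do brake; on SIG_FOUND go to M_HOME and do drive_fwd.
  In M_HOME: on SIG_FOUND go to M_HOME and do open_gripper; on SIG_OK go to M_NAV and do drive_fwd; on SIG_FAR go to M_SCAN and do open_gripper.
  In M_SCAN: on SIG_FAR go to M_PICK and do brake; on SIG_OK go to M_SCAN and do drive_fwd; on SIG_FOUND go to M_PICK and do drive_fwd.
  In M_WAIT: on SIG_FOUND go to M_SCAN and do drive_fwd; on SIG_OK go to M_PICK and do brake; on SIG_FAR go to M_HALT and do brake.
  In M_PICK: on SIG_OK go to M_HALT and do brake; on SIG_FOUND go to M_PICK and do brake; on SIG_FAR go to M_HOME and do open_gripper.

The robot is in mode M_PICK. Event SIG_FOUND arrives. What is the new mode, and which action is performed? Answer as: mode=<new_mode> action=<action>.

mode=M_PICK action=brake

current mode = M_PICK; filter table to that mode:
  (M_PICK, SIG_OK) → (M_HALT, brake)
  (M_PICK, SIG_FOUND) → (M_PICK, brake)  ← event matches
  (M_PICK, SIG_FAR) → (M_HOME, open_gripper)
event = SIG_FOUND selects (M_PICK, brake)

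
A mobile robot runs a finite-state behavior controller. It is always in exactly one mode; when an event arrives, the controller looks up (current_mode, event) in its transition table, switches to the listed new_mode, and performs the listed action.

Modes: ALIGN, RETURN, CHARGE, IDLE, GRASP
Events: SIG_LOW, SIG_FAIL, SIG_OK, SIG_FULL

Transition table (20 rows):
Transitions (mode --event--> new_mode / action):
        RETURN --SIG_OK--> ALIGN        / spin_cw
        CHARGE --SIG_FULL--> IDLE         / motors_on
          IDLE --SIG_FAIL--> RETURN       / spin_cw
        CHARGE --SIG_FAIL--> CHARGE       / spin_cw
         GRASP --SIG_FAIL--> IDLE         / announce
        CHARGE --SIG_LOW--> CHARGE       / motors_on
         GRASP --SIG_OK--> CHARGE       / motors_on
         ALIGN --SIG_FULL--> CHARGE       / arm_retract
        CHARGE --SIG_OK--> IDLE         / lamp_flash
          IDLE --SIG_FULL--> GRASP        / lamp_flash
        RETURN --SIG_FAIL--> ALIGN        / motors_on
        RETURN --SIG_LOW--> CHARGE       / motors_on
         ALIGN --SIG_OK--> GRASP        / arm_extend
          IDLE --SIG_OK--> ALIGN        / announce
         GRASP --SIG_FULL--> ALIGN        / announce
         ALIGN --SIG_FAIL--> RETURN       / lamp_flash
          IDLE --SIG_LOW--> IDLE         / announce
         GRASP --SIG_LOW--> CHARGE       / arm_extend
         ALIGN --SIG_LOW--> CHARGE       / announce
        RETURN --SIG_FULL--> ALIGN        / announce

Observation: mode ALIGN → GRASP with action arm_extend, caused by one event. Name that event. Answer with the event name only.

SIG_OK

try SIG_LOW: (ALIGN, SIG_LOW) → (CHARGE, announce)
try SIG_FAIL: (ALIGN, SIG_FAIL) → (RETURN, lamp_flash)
try SIG_OK: (ALIGN, SIG_OK) → (GRASP, arm_extend)  ← matches
try SIG_FULL: (ALIGN, SIG_FULL) → (CHARGE, arm_retract)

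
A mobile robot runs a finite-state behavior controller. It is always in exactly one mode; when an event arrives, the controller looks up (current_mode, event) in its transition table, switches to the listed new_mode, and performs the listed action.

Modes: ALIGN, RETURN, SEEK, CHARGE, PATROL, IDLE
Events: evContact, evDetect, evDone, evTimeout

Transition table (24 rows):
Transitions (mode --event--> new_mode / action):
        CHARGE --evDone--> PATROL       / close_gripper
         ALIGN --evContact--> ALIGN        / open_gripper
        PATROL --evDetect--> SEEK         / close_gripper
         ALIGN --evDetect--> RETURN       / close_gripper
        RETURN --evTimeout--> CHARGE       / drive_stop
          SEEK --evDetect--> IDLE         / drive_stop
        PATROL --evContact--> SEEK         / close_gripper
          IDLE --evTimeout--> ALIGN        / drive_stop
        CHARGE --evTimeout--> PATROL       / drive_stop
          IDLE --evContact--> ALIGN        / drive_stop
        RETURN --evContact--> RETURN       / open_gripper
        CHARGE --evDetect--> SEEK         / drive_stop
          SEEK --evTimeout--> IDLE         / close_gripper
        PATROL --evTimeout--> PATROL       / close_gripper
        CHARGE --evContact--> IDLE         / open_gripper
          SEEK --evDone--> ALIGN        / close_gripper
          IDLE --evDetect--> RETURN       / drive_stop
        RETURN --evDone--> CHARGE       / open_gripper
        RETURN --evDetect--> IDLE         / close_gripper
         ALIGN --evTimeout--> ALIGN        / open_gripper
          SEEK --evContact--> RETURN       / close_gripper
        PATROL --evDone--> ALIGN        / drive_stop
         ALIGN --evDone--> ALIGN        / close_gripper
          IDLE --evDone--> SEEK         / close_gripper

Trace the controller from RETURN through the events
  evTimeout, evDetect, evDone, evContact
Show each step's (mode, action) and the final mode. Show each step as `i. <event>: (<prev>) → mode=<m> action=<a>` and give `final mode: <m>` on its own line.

1. evTimeout: (RETURN) → mode=CHARGE action=drive_stop
2. evDetect: (CHARGE) → mode=SEEK action=drive_stop
3. evDone: (SEEK) → mode=ALIGN action=close_gripper
4. evContact: (ALIGN) → mode=ALIGN action=open_gripper

final mode: ALIGN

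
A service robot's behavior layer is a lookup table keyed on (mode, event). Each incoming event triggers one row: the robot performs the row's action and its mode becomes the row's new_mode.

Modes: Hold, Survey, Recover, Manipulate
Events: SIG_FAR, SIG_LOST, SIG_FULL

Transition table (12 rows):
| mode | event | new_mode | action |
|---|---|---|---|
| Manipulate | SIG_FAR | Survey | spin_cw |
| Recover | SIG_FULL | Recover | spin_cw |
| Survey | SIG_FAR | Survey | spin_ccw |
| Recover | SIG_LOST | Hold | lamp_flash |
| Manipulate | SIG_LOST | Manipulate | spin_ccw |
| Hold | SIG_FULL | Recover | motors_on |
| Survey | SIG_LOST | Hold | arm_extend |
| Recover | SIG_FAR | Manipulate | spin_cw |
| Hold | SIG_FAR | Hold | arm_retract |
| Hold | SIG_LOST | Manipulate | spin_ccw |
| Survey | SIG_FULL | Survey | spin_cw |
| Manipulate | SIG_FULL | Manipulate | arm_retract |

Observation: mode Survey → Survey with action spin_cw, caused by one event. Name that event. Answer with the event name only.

SIG_FULL

try SIG_FAR: (Survey, SIG_FAR) → (Survey, spin_ccw)
try SIG_LOST: (Survey, SIG_LOST) → (Hold, arm_extend)
try SIG_FULL: (Survey, SIG_FULL) → (Survey, spin_cw)  ← matches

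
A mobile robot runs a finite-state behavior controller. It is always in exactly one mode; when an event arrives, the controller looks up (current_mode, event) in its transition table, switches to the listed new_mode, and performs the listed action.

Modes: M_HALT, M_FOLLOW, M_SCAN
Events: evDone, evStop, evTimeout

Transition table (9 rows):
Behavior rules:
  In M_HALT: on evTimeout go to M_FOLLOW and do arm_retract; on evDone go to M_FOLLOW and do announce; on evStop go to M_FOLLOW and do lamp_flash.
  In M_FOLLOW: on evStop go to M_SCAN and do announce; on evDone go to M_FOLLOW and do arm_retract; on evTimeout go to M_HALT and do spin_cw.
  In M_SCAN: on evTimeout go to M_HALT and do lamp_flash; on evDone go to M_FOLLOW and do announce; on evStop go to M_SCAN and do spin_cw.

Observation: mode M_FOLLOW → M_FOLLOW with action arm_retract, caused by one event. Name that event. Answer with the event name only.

try evDone: (M_FOLLOW, evDone) → (M_FOLLOW, arm_retract)  ← matches
try evStop: (M_FOLLOW, evStop) → (M_SCAN, announce)
try evTimeout: (M_FOLLOW, evTimeout) → (M_HALT, spin_cw)

evDone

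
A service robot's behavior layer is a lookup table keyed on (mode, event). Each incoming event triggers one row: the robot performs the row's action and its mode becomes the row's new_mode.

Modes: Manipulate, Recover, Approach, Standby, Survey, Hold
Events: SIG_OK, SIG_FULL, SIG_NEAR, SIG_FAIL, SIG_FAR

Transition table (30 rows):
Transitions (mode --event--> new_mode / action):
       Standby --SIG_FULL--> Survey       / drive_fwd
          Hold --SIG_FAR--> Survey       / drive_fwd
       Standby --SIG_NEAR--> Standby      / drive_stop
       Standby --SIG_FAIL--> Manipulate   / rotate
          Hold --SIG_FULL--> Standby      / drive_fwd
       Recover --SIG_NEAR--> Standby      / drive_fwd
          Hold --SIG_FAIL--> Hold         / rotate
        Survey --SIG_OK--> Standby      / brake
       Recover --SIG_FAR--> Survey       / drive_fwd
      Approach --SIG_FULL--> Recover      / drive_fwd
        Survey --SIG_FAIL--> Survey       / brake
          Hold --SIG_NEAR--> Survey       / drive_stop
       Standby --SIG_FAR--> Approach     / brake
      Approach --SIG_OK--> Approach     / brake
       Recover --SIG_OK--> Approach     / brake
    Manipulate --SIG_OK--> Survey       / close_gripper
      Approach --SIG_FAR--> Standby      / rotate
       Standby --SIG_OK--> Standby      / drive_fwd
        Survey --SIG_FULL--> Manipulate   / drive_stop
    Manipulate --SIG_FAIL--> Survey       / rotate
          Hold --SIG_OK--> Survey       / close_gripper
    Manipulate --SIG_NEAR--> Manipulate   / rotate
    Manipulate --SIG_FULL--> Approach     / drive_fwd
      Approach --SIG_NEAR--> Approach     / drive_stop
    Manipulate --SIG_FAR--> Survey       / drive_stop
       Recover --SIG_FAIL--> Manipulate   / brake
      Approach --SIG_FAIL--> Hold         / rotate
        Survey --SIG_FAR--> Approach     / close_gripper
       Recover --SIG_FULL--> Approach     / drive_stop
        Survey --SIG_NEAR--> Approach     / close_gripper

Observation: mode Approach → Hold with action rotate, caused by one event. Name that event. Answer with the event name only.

try SIG_OK: (Approach, SIG_OK) → (Approach, brake)
try SIG_FULL: (Approach, SIG_FULL) → (Recover, drive_fwd)
try SIG_NEAR: (Approach, SIG_NEAR) → (Approach, drive_stop)
try SIG_FAIL: (Approach, SIG_FAIL) → (Hold, rotate)  ← matches
try SIG_FAR: (Approach, SIG_FAR) → (Standby, rotate)

SIG_FAIL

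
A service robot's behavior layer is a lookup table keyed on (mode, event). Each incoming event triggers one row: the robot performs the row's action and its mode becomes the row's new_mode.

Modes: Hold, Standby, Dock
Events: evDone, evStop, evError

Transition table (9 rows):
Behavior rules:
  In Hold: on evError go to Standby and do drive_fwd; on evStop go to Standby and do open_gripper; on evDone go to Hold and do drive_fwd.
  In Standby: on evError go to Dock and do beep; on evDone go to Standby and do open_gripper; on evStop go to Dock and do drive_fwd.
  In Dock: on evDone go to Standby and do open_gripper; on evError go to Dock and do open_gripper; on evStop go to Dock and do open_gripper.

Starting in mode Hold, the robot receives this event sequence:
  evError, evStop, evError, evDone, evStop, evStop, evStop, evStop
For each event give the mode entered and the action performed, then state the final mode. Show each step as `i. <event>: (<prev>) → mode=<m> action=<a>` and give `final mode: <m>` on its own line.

1. evError: (Hold) → mode=Standby action=drive_fwd
2. evStop: (Standby) → mode=Dock action=drive_fwd
3. evError: (Dock) → mode=Dock action=open_gripper
4. evDone: (Dock) → mode=Standby action=open_gripper
5. evStop: (Standby) → mode=Dock action=drive_fwd
6. evStop: (Dock) → mode=Dock action=open_gripper
7. evStop: (Dock) → mode=Dock action=open_gripper
8. evStop: (Dock) → mode=Dock action=open_gripper

final mode: Dock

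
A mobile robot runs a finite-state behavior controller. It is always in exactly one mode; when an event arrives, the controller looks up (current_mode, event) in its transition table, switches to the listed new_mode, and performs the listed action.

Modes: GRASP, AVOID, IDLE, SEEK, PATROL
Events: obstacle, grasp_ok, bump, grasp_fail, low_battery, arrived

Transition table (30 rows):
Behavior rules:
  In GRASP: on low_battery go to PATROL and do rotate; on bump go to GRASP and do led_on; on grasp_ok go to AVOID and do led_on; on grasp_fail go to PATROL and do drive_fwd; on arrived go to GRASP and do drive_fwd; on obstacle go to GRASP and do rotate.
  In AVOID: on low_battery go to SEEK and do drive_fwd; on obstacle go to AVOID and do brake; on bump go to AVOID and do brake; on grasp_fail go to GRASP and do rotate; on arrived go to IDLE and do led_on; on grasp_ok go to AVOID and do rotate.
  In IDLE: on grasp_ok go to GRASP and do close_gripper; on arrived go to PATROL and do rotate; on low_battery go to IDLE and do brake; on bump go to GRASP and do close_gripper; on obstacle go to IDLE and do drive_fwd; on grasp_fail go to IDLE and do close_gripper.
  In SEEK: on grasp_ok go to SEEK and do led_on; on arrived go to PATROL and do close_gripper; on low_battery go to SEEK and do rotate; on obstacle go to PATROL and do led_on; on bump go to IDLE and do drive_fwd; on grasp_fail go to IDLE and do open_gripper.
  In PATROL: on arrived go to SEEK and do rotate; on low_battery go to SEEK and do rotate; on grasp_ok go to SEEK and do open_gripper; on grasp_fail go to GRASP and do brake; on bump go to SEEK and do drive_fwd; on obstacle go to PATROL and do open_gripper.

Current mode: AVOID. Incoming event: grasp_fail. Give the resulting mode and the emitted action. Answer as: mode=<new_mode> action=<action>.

mode=GRASP action=rotate

current mode = AVOID; filter table to that mode:
  (AVOID, low_battery) → (SEEK, drive_fwd)
  (AVOID, obstacle) → (AVOID, brake)
  (AVOID, bump) → (AVOID, brake)
  (AVOID, grasp_fail) → (GRASP, rotate)  ← event matches
  (AVOID, arrived) → (IDLE, led_on)
  (AVOID, grasp_ok) → (AVOID, rotate)
event = grasp_fail selects (GRASP, rotate)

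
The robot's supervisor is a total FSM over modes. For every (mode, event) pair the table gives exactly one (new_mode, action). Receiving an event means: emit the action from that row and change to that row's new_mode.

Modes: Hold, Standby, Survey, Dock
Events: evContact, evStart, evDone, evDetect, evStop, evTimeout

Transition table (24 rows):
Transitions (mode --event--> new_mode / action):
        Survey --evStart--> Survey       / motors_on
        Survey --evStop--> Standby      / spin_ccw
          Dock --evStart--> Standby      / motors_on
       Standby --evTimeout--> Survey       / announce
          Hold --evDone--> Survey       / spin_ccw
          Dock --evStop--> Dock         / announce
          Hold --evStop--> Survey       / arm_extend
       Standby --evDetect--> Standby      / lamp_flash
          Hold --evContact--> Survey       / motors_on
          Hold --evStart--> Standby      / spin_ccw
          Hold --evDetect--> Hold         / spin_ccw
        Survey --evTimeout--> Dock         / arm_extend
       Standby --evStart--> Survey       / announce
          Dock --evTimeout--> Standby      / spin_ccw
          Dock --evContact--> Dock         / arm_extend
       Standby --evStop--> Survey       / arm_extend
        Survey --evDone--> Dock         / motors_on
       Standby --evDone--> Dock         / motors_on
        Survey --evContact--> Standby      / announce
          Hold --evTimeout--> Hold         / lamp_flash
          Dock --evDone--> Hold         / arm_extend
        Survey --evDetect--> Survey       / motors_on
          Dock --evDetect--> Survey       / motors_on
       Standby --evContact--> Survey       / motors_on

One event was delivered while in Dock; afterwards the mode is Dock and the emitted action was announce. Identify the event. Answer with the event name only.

try evContact: (Dock, evContact) → (Dock, arm_extend)
try evStart: (Dock, evStart) → (Standby, motors_on)
try evDone: (Dock, evDone) → (Hold, arm_extend)
try evDetect: (Dock, evDetect) → (Survey, motors_on)
try evStop: (Dock, evStop) → (Dock, announce)  ← matches
try evTimeout: (Dock, evTimeout) → (Standby, spin_ccw)

evStop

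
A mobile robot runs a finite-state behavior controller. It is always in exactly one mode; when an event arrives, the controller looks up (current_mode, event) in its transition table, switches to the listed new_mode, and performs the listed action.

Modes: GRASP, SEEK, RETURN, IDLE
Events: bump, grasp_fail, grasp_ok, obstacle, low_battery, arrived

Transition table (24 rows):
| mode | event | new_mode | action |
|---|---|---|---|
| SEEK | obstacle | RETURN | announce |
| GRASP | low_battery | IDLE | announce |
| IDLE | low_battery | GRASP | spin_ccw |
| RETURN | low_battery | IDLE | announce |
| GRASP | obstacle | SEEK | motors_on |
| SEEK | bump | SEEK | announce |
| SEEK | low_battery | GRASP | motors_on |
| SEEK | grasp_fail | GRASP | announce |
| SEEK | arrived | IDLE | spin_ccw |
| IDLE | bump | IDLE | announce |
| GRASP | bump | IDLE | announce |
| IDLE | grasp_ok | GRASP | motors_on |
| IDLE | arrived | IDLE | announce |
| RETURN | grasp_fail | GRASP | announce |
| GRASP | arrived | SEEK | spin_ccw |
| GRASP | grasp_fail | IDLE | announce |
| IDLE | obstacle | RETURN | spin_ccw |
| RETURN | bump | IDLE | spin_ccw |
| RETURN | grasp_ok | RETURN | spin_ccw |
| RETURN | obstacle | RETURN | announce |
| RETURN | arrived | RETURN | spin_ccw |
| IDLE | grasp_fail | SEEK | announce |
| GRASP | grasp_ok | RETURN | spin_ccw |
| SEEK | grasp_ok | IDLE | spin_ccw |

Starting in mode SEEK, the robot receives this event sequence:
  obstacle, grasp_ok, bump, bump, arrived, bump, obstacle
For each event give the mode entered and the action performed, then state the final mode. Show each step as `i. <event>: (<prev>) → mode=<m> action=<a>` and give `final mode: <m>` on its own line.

1. obstacle: (SEEK) → mode=RETURN action=announce
2. grasp_ok: (RETURN) → mode=RETURN action=spin_ccw
3. bump: (RETURN) → mode=IDLE action=spin_ccw
4. bump: (IDLE) → mode=IDLE action=announce
5. arrived: (IDLE) → mode=IDLE action=announce
6. bump: (IDLE) → mode=IDLE action=announce
7. obstacle: (IDLE) → mode=RETURN action=spin_ccw

final mode: RETURN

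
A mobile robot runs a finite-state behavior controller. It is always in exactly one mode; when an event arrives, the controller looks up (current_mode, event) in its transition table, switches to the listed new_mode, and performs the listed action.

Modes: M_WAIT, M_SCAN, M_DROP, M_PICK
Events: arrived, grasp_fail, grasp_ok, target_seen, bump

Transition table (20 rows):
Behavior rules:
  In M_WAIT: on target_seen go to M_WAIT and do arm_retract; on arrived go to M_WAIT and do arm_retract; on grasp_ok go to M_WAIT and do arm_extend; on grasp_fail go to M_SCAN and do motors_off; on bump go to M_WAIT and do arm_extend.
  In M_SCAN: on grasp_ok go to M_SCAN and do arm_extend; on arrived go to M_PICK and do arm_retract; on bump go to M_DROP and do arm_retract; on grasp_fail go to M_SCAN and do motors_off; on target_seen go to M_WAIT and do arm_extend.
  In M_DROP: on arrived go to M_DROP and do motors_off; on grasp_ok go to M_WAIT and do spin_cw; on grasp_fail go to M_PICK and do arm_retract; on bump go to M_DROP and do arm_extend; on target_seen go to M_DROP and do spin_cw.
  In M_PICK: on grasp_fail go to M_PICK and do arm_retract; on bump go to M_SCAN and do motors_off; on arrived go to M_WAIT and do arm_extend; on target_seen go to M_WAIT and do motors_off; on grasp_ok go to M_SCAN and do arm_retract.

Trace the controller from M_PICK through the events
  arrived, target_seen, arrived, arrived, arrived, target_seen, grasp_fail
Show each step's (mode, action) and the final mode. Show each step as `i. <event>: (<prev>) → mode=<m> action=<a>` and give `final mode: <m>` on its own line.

1. arrived: (M_PICK) → mode=M_WAIT action=arm_extend
2. target_seen: (M_WAIT) → mode=M_WAIT action=arm_retract
3. arrived: (M_WAIT) → mode=M_WAIT action=arm_retract
4. arrived: (M_WAIT) → mode=M_WAIT action=arm_retract
5. arrived: (M_WAIT) → mode=M_WAIT action=arm_retract
6. target_seen: (M_WAIT) → mode=M_WAIT action=arm_retract
7. grasp_fail: (M_WAIT) → mode=M_SCAN action=motors_off

final mode: M_SCAN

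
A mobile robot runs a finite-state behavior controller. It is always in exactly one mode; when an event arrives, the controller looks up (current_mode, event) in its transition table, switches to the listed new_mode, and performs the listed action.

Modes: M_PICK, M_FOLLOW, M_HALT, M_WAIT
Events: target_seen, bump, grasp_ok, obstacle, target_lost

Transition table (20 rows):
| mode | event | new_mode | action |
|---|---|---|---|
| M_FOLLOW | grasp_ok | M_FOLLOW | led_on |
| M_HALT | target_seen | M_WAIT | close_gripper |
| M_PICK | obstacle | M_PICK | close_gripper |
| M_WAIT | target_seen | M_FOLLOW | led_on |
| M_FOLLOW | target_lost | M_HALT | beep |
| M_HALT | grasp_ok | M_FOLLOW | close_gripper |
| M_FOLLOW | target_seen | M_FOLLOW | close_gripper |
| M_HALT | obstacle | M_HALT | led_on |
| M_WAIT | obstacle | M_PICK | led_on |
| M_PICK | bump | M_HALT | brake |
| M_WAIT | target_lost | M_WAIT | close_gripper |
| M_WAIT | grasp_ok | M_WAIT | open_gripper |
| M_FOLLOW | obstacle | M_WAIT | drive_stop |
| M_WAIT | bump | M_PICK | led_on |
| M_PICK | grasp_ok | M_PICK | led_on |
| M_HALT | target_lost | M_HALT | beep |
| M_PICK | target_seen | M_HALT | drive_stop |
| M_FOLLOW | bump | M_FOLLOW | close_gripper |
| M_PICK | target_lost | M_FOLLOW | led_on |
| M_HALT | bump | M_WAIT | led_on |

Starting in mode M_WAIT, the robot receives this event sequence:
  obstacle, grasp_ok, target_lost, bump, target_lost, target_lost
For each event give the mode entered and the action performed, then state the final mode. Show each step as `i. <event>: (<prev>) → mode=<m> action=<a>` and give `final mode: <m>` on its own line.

1. obstacle: (M_WAIT) → mode=M_PICK action=led_on
2. grasp_ok: (M_PICK) → mode=M_PICK action=led_on
3. target_lost: (M_PICK) → mode=M_FOLLOW action=led_on
4. bump: (M_FOLLOW) → mode=M_FOLLOW action=close_gripper
5. target_lost: (M_FOLLOW) → mode=M_HALT action=beep
6. target_lost: (M_HALT) → mode=M_HALT action=beep

final mode: M_HALT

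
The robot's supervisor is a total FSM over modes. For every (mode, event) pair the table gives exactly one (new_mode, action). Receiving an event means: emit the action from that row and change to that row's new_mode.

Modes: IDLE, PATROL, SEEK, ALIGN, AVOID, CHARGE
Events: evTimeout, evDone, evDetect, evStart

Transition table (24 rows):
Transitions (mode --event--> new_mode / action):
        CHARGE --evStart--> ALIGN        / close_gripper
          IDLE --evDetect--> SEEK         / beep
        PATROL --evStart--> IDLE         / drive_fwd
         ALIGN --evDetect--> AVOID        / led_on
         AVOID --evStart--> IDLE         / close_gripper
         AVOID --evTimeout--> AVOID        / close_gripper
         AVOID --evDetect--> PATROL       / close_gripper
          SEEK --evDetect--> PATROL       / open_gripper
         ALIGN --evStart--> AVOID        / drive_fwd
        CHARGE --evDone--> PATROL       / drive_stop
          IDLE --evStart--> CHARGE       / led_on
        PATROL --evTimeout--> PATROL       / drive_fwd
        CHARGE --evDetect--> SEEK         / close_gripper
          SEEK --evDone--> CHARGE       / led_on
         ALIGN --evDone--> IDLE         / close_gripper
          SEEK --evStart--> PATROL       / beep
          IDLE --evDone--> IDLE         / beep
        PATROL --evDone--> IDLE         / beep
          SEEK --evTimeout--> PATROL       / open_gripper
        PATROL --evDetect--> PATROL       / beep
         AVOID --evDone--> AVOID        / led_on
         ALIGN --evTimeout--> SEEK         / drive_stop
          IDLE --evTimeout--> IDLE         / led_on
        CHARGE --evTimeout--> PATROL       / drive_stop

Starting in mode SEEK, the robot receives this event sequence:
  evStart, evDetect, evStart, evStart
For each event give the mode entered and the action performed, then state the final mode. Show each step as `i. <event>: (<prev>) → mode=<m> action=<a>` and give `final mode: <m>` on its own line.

final mode: CHARGE

1. evStart: (SEEK) → mode=PATROL action=beep
2. evDetect: (PATROL) → mode=PATROL action=beep
3. evStart: (PATROL) → mode=IDLE action=drive_fwd
4. evStart: (IDLE) → mode=CHARGE action=led_on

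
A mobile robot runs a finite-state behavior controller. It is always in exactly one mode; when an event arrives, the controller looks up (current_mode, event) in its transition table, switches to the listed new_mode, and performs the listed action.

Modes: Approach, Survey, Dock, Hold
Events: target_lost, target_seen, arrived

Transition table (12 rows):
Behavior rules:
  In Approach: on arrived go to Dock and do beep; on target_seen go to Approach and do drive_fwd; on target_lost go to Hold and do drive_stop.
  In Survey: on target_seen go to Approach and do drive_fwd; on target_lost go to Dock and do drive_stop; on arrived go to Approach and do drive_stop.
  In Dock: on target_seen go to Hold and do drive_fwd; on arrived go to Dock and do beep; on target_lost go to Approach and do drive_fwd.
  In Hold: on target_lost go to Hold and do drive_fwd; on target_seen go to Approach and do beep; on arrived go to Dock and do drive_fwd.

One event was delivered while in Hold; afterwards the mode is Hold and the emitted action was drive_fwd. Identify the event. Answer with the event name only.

try target_lost: (Hold, target_lost) → (Hold, drive_fwd)  ← matches
try target_seen: (Hold, target_seen) → (Approach, beep)
try arrived: (Hold, arrived) → (Dock, drive_fwd)

target_lost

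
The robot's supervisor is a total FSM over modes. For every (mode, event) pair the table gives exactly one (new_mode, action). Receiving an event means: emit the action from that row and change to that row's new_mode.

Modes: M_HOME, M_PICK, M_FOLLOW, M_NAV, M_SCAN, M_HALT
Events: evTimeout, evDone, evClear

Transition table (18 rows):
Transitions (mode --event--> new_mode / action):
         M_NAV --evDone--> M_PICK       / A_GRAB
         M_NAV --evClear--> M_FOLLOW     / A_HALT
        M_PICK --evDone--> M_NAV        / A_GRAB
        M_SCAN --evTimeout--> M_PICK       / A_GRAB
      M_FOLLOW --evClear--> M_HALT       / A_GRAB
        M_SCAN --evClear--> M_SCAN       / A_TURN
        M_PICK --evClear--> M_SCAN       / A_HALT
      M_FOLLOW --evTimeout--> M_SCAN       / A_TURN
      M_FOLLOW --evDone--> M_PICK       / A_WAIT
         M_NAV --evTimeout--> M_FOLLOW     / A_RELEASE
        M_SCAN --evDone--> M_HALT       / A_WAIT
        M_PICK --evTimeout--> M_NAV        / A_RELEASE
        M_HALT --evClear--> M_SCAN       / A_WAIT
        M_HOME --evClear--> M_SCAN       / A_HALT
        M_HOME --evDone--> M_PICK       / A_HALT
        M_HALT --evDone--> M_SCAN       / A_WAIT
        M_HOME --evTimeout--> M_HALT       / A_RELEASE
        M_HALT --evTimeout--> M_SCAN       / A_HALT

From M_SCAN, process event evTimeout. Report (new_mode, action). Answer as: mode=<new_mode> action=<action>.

mode=M_PICK action=A_GRAB

current mode = M_SCAN; filter table to that mode:
  (M_SCAN, evTimeout) → (M_PICK, A_GRAB)  ← event matches
  (M_SCAN, evClear) → (M_SCAN, A_TURN)
  (M_SCAN, evDone) → (M_HALT, A_WAIT)
event = evTimeout selects (M_PICK, A_GRAB)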